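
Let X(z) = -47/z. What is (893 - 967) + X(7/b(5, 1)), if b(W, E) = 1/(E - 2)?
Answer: -471/7 ≈ -67.286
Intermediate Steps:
b(W, E) = 1/(-2 + E)
(893 - 967) + X(7/b(5, 1)) = (893 - 967) - 47*1/(7*(-2 + 1)) = -74 - 47/(7/(1/(-1))) = -74 - 47/(7/(-1)) = -74 - 47/(7*(-1)) = -74 - 47/(-7) = -74 - 47*(-1/7) = -74 + 47/7 = -471/7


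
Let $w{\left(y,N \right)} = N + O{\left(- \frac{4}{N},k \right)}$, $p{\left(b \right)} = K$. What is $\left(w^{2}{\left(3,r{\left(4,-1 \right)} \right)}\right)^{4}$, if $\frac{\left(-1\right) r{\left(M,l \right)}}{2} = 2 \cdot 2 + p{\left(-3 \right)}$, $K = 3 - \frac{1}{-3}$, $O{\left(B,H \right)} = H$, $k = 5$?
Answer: $\frac{500246412961}{6561} \approx 7.6246 \cdot 10^{7}$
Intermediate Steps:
$K = \frac{10}{3}$ ($K = 3 - - \frac{1}{3} = 3 + \frac{1}{3} = \frac{10}{3} \approx 3.3333$)
$p{\left(b \right)} = \frac{10}{3}$
$r{\left(M,l \right)} = - \frac{44}{3}$ ($r{\left(M,l \right)} = - 2 \left(2 \cdot 2 + \frac{10}{3}\right) = - 2 \left(4 + \frac{10}{3}\right) = \left(-2\right) \frac{22}{3} = - \frac{44}{3}$)
$w{\left(y,N \right)} = 5 + N$ ($w{\left(y,N \right)} = N + 5 = 5 + N$)
$\left(w^{2}{\left(3,r{\left(4,-1 \right)} \right)}\right)^{4} = \left(\left(5 - \frac{44}{3}\right)^{2}\right)^{4} = \left(\left(- \frac{29}{3}\right)^{2}\right)^{4} = \left(\frac{841}{9}\right)^{4} = \frac{500246412961}{6561}$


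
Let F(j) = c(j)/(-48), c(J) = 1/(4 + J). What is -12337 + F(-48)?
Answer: -26055743/2112 ≈ -12337.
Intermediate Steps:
F(j) = -1/(48*(4 + j)) (F(j) = 1/((4 + j)*(-48)) = -1/48/(4 + j) = -1/(48*(4 + j)))
-12337 + F(-48) = -12337 - 1/(192 + 48*(-48)) = -12337 - 1/(192 - 2304) = -12337 - 1/(-2112) = -12337 - 1*(-1/2112) = -12337 + 1/2112 = -26055743/2112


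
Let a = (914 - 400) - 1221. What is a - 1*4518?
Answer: -5225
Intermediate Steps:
a = -707 (a = 514 - 1221 = -707)
a - 1*4518 = -707 - 1*4518 = -707 - 4518 = -5225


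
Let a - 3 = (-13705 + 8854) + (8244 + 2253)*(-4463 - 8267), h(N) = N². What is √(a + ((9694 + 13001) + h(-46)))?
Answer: I*√133606847 ≈ 11559.0*I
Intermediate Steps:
a = -133631658 (a = 3 + ((-13705 + 8854) + (8244 + 2253)*(-4463 - 8267)) = 3 + (-4851 + 10497*(-12730)) = 3 + (-4851 - 133626810) = 3 - 133631661 = -133631658)
√(a + ((9694 + 13001) + h(-46))) = √(-133631658 + ((9694 + 13001) + (-46)²)) = √(-133631658 + (22695 + 2116)) = √(-133631658 + 24811) = √(-133606847) = I*√133606847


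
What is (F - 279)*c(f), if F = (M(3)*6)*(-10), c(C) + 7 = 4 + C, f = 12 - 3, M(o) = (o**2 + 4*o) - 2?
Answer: -8514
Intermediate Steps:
M(o) = -2 + o**2 + 4*o
f = 9
c(C) = -3 + C (c(C) = -7 + (4 + C) = -3 + C)
F = -1140 (F = ((-2 + 3**2 + 4*3)*6)*(-10) = ((-2 + 9 + 12)*6)*(-10) = (19*6)*(-10) = 114*(-10) = -1140)
(F - 279)*c(f) = (-1140 - 279)*(-3 + 9) = -1419*6 = -8514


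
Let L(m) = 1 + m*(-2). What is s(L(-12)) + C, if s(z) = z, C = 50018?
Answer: 50043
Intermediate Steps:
L(m) = 1 - 2*m
s(L(-12)) + C = (1 - 2*(-12)) + 50018 = (1 + 24) + 50018 = 25 + 50018 = 50043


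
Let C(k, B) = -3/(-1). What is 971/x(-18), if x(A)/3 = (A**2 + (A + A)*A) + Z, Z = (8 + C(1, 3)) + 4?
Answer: 971/2961 ≈ 0.32793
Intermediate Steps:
C(k, B) = 3 (C(k, B) = -3*(-1) = 3)
Z = 15 (Z = (8 + 3) + 4 = 11 + 4 = 15)
x(A) = 45 + 9*A**2 (x(A) = 3*((A**2 + (A + A)*A) + 15) = 3*((A**2 + (2*A)*A) + 15) = 3*((A**2 + 2*A**2) + 15) = 3*(3*A**2 + 15) = 3*(15 + 3*A**2) = 45 + 9*A**2)
971/x(-18) = 971/(45 + 9*(-18)**2) = 971/(45 + 9*324) = 971/(45 + 2916) = 971/2961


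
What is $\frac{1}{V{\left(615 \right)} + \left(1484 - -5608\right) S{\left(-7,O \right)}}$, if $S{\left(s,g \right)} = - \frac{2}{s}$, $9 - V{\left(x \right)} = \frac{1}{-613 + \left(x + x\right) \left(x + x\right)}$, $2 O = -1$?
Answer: $\frac{1512287}{3077936126} \approx 0.00049133$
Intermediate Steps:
$O = - \frac{1}{2}$ ($O = \frac{1}{2} \left(-1\right) = - \frac{1}{2} \approx -0.5$)
$V{\left(x \right)} = 9 - \frac{1}{-613 + 4 x^{2}}$ ($V{\left(x \right)} = 9 - \frac{1}{-613 + \left(x + x\right) \left(x + x\right)} = 9 - \frac{1}{-613 + 2 x 2 x} = 9 - \frac{1}{-613 + 4 x^{2}}$)
$\frac{1}{V{\left(615 \right)} + \left(1484 - -5608\right) S{\left(-7,O \right)}} = \frac{1}{\frac{2 \left(-2759 + 18 \cdot 615^{2}\right)}{-613 + 4 \cdot 615^{2}} + \left(1484 - -5608\right) \left(- \frac{2}{-7}\right)} = \frac{1}{\frac{2 \left(-2759 + 18 \cdot 378225\right)}{-613 + 4 \cdot 378225} + \left(1484 + 5608\right) \left(\left(-2\right) \left(- \frac{1}{7}\right)\right)} = \frac{1}{\frac{2 \left(-2759 + 6808050\right)}{-613 + 1512900} + 7092 \cdot \frac{2}{7}} = \frac{1}{2 \cdot \frac{1}{1512287} \cdot 6805291 + \frac{14184}{7}} = \frac{1}{\frac{13610582}{1512287} + \frac{14184}{7}} = \frac{1}{\frac{3077936126}{1512287}} = \frac{1512287}{3077936126}$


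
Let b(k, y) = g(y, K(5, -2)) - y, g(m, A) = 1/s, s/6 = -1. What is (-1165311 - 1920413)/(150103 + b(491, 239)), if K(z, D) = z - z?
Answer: -18514344/899183 ≈ -20.590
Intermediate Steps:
s = -6 (s = 6*(-1) = -6)
K(z, D) = 0
g(m, A) = -⅙ (g(m, A) = 1/(-6) = -⅙)
b(k, y) = -⅙ - y
(-1165311 - 1920413)/(150103 + b(491, 239)) = (-1165311 - 1920413)/(150103 + (-⅙ - 1*239)) = -3085724/(150103 + (-⅙ - 239)) = -3085724/(150103 - 1435/6) = -3085724/899183/6 = -3085724*6/899183 = -18514344/899183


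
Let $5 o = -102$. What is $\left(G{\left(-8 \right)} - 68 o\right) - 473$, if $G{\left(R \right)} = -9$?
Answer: $\frac{4526}{5} \approx 905.2$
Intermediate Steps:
$o = - \frac{102}{5}$ ($o = \frac{1}{5} \left(-102\right) = - \frac{102}{5} \approx -20.4$)
$\left(G{\left(-8 \right)} - 68 o\right) - 473 = \left(-9 - - \frac{6936}{5}\right) - 473 = \left(-9 + \frac{6936}{5}\right) - 473 = \frac{6891}{5} - 473 = \frac{4526}{5}$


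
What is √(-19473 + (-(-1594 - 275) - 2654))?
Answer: I*√20258 ≈ 142.33*I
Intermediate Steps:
√(-19473 + (-(-1594 - 275) - 2654)) = √(-19473 + (-1*(-1869) - 2654)) = √(-19473 + (1869 - 2654)) = √(-19473 - 785) = √(-20258) = I*√20258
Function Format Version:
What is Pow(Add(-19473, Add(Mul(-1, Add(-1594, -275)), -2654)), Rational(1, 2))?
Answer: Mul(I, Pow(20258, Rational(1, 2))) ≈ Mul(142.33, I)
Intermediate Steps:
Pow(Add(-19473, Add(Mul(-1, Add(-1594, -275)), -2654)), Rational(1, 2)) = Pow(Add(-19473, Add(Mul(-1, -1869), -2654)), Rational(1, 2)) = Pow(Add(-19473, Add(1869, -2654)), Rational(1, 2)) = Pow(Add(-19473, -785), Rational(1, 2)) = Pow(-20258, Rational(1, 2)) = Mul(I, Pow(20258, Rational(1, 2)))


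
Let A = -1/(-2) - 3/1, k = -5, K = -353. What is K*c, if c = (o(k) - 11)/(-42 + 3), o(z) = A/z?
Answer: -2471/26 ≈ -95.038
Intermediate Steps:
A = -5/2 (A = -1*(-½) - 3*1 = ½ - 3 = -5/2 ≈ -2.5000)
o(z) = -5/(2*z)
c = 7/26 (c = (-5/2/(-5) - 11)/(-42 + 3) = (-5/2*(-⅕) - 11)/(-39) = (½ - 11)*(-1/39) = -21/2*(-1/39) = 7/26 ≈ 0.26923)
K*c = -353*7/26 = -2471/26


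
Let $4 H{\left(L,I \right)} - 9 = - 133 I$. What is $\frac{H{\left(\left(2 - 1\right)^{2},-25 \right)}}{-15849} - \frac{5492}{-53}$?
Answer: $\frac{173997065}{1679994} \approx 103.57$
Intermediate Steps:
$H{\left(L,I \right)} = \frac{9}{4} - \frac{133 I}{4}$ ($H{\left(L,I \right)} = \frac{9}{4} + \frac{\left(-133\right) I}{4} = \frac{9}{4} - \frac{133 I}{4}$)
$\frac{H{\left(\left(2 - 1\right)^{2},-25 \right)}}{-15849} - \frac{5492}{-53} = \frac{\frac{9}{4} - - \frac{3325}{4}}{-15849} - \frac{5492}{-53} = \left(\frac{9}{4} + \frac{3325}{4}\right) \left(- \frac{1}{15849}\right) - - \frac{5492}{53} = \frac{1667}{2} \left(- \frac{1}{15849}\right) + \frac{5492}{53} = - \frac{1667}{31698} + \frac{5492}{53} = \frac{173997065}{1679994}$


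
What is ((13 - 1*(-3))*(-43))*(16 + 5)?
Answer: -14448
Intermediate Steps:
((13 - 1*(-3))*(-43))*(16 + 5) = ((13 + 3)*(-43))*21 = (16*(-43))*21 = -688*21 = -14448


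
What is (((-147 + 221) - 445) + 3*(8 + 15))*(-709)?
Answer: 214118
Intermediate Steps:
(((-147 + 221) - 445) + 3*(8 + 15))*(-709) = ((74 - 445) + 3*23)*(-709) = (-371 + 69)*(-709) = -302*(-709) = 214118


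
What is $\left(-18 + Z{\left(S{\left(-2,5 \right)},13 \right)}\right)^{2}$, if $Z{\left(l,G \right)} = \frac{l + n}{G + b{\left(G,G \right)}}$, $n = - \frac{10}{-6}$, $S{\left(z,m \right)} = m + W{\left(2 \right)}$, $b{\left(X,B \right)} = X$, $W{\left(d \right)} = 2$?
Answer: $\frac{2809}{9} \approx 312.11$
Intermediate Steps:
$S{\left(z,m \right)} = 2 + m$ ($S{\left(z,m \right)} = m + 2 = 2 + m$)
$n = \frac{5}{3}$ ($n = \left(-10\right) \left(- \frac{1}{6}\right) = \frac{5}{3} \approx 1.6667$)
$Z{\left(l,G \right)} = \frac{\frac{5}{3} + l}{2 G}$ ($Z{\left(l,G \right)} = \frac{l + \frac{5}{3}}{G + G} = \frac{\frac{5}{3} + l}{2 G}$)
$\left(-18 + Z{\left(S{\left(-2,5 \right)},13 \right)}\right)^{2} = \left(-18 + \frac{5 + 3 \left(2 + 5\right)}{6 \cdot 13}\right)^{2} = \left(-18 + \frac{1}{6} \cdot \frac{1}{13} \left(5 + 3 \cdot 7\right)\right)^{2} = \left(-18 + \frac{1}{6} \cdot \frac{1}{13} \left(5 + 21\right)\right)^{2} = \left(-18 + \frac{1}{6} \cdot \frac{1}{13} \cdot 26\right)^{2} = \left(-18 + \frac{1}{3}\right)^{2} = \left(- \frac{53}{3}\right)^{2} = \frac{2809}{9}$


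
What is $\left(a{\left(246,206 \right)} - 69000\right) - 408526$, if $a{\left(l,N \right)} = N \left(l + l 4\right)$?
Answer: $-224146$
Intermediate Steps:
$a{\left(l,N \right)} = 5 N l$ ($a{\left(l,N \right)} = N \left(l + 4 l\right) = N 5 l = 5 N l$)
$\left(a{\left(246,206 \right)} - 69000\right) - 408526 = \left(5 \cdot 206 \cdot 246 - 69000\right) - 408526 = \left(253380 - 69000\right) - 408526 = 184380 - 408526 = -224146$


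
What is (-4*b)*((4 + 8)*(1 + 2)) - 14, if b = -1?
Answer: 130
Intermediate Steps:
(-4*b)*((4 + 8)*(1 + 2)) - 14 = (-4*(-1))*((4 + 8)*(1 + 2)) - 14 = 4*(12*3) - 14 = 4*36 - 14 = 144 - 14 = 130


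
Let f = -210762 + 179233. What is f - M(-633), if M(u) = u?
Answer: -30896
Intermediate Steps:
f = -31529
f - M(-633) = -31529 - 1*(-633) = -31529 + 633 = -30896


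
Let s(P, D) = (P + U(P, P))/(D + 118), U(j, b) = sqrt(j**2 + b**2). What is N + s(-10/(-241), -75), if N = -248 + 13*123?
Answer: 14000423/10363 + 10*sqrt(2)/10363 ≈ 1351.0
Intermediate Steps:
U(j, b) = sqrt(b**2 + j**2)
s(P, D) = (P + sqrt(2)*sqrt(P**2))/(118 + D) (s(P, D) = (P + sqrt(P**2 + P**2))/(D + 118) = (P + sqrt(2*P**2))/(118 + D) = (P + sqrt(2)*sqrt(P**2))/(118 + D))
N = 1351 (N = -248 + 1599 = 1351)
N + s(-10/(-241), -75) = 1351 + (-10/(-241) + sqrt(2)*sqrt((-10/(-241))**2))/(118 - 75) = 1351 + (-10*(-1/241) + sqrt(2)*sqrt((-10*(-1/241))**2))/43 = 1351 + (10/241 + sqrt(2)*sqrt((10/241)**2))/43 = 1351 + (10/241 + sqrt(2)*sqrt(100/58081))/43 = 1351 + (10/241 + sqrt(2)*(10/241))/43 = 1351 + (10/241 + 10*sqrt(2)/241)/43 = 1351 + (10/10363 + 10*sqrt(2)/10363) = 14000423/10363 + 10*sqrt(2)/10363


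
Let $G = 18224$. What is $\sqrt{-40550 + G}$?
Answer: $61 i \sqrt{6} \approx 149.42 i$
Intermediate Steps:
$\sqrt{-40550 + G} = \sqrt{-40550 + 18224} = \sqrt{-22326} = 61 i \sqrt{6}$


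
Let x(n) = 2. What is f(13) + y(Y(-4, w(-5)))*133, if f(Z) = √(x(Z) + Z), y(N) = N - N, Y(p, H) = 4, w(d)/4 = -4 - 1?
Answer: √15 ≈ 3.8730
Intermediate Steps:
w(d) = -20 (w(d) = 4*(-4 - 1) = 4*(-5) = -20)
y(N) = 0
f(Z) = √(2 + Z)
f(13) + y(Y(-4, w(-5)))*133 = √(2 + 13) + 0*133 = √15 + 0 = √15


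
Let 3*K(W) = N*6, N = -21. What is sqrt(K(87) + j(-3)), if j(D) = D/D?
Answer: I*sqrt(41) ≈ 6.4031*I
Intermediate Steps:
K(W) = -42 (K(W) = (-21*6)/3 = (1/3)*(-126) = -42)
j(D) = 1
sqrt(K(87) + j(-3)) = sqrt(-42 + 1) = sqrt(-41) = I*sqrt(41)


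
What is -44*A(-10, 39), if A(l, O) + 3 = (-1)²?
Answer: 88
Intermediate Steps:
A(l, O) = -2 (A(l, O) = -3 + (-1)² = -3 + 1 = -2)
-44*A(-10, 39) = -44*(-2) = 88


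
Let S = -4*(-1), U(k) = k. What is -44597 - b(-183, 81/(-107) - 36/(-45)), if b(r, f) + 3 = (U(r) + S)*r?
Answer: -77351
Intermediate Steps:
S = 4
b(r, f) = -3 + r*(4 + r) (b(r, f) = -3 + (r + 4)*r = -3 + (4 + r)*r = -3 + r*(4 + r))
-44597 - b(-183, 81/(-107) - 36/(-45)) = -44597 - (-3 + (-183)² + 4*(-183)) = -44597 - (-3 + 33489 - 732) = -44597 - 1*32754 = -44597 - 32754 = -77351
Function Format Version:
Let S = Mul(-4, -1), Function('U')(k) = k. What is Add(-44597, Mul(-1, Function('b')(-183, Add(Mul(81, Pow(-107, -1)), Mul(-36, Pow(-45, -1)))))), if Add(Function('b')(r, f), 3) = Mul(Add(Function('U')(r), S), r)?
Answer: -77351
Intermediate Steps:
S = 4
Function('b')(r, f) = Add(-3, Mul(r, Add(4, r))) (Function('b')(r, f) = Add(-3, Mul(Add(r, 4), r)) = Add(-3, Mul(Add(4, r), r)) = Add(-3, Mul(r, Add(4, r))))
Add(-44597, Mul(-1, Function('b')(-183, Add(Mul(81, Pow(-107, -1)), Mul(-36, Pow(-45, -1)))))) = Add(-44597, Mul(-1, Add(-3, Pow(-183, 2), Mul(4, -183)))) = Add(-44597, Mul(-1, Add(-3, 33489, -732))) = Add(-44597, Mul(-1, 32754)) = Add(-44597, -32754) = -77351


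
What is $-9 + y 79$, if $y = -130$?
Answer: $-10279$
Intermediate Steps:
$-9 + y 79 = -9 - 10270 = -10279$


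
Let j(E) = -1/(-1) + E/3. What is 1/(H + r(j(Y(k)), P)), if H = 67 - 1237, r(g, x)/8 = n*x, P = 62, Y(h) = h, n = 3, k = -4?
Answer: 1/318 ≈ 0.0031447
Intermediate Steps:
j(E) = 1 + E/3 (j(E) = -1*(-1) + E*(⅓) = 1 + E/3)
r(g, x) = 24*x (r(g, x) = 8*(3*x) = 24*x)
H = -1170
1/(H + r(j(Y(k)), P)) = 1/(-1170 + 24*62) = 1/(-1170 + 1488) = 1/318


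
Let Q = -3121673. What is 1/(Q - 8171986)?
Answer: -1/11293659 ≈ -8.8545e-8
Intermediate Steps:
1/(Q - 8171986) = 1/(-3121673 - 8171986) = 1/(-11293659) = -1/11293659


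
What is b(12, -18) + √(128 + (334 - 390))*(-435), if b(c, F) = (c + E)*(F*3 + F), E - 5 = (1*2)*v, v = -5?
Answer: -504 - 2610*√2 ≈ -4195.1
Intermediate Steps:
E = -5 (E = 5 + (1*2)*(-5) = 5 + 2*(-5) = 5 - 10 = -5)
b(c, F) = 4*F*(-5 + c) (b(c, F) = (c - 5)*(F*3 + F) = (-5 + c)*(3*F + F) = (-5 + c)*(4*F) = 4*F*(-5 + c))
b(12, -18) + √(128 + (334 - 390))*(-435) = 4*(-18)*(-5 + 12) + √(128 + (334 - 390))*(-435) = 4*(-18)*7 + √(128 - 56)*(-435) = -504 + √72*(-435) = -504 + (6*√2)*(-435) = -504 - 2610*√2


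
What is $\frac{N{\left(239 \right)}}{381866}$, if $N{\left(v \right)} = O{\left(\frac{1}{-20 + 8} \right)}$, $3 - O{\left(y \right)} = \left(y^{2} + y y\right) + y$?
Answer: $\frac{221}{27494352} \approx 8.038 \cdot 10^{-6}$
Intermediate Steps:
$O{\left(y \right)} = 3 - y - 2 y^{2}$ ($O{\left(y \right)} = 3 - \left(\left(y^{2} + y y\right) + y\right) = 3 - \left(\left(y^{2} + y^{2}\right) + y\right) = 3 - \left(2 y^{2} + y\right) = 3 - \left(y + 2 y^{2}\right) = 3 - y - 2 y^{2}$)
$N{\left(v \right)} = \frac{221}{72}$ ($N{\left(v \right)} = 3 - \frac{1}{-20 + 8} - 2 \left(\frac{1}{-20 + 8}\right)^{2} = 3 - \frac{1}{-12} - 2 \left(\frac{1}{-12}\right)^{2} = 3 - - \frac{1}{12} - 2 \left(- \frac{1}{12}\right)^{2} = 3 + \frac{1}{12} - \frac{1}{72} = \frac{221}{72}$)
$\frac{N{\left(239 \right)}}{381866} = \frac{221}{72 \cdot 381866} = \frac{221}{72} \cdot \frac{1}{381866} = \frac{221}{27494352}$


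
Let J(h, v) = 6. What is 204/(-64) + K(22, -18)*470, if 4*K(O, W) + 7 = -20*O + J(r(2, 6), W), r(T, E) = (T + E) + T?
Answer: -829131/16 ≈ -51821.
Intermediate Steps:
r(T, E) = E + 2*T (r(T, E) = (E + T) + T = E + 2*T)
K(O, W) = -¼ - 5*O (K(O, W) = -7/4 + (-20*O + 6)/4 = -7/4 + (6 - 20*O)/4 = -7/4 + (3/2 - 5*O) = -¼ - 5*O)
204/(-64) + K(22, -18)*470 = 204/(-64) + (-¼ - 5*22)*470 = 204*(-1/64) + (-¼ - 110)*470 = -51/16 - 441/4*470 = -51/16 - 103635/2 = -829131/16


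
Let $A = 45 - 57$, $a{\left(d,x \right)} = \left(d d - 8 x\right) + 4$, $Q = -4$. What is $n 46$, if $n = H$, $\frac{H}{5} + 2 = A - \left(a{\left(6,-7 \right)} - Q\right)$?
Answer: $-26220$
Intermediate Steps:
$a{\left(d,x \right)} = 4 + d^{2} - 8 x$ ($a{\left(d,x \right)} = \left(d^{2} - 8 x\right) + 4 = 4 + d^{2} - 8 x$)
$A = -12$
$H = -570$ ($H = -10 + 5 \left(-12 - \left(\left(4 + 6^{2} - -56\right) - -4\right)\right) = -10 + 5 \left(-12 - \left(\left(4 + 36 + 56\right) + 4\right)\right) = -10 + 5 \left(-12 - \left(96 + 4\right)\right) = -10 + 5 \left(-12 - 100\right) = -10 + 5 \left(-112\right) = -10 - 560 = -570$)
$n = -570$
$n 46 = \left(-570\right) 46 = -26220$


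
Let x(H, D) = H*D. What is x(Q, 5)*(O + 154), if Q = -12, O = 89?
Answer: -14580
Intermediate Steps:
x(H, D) = D*H
x(Q, 5)*(O + 154) = (5*(-12))*(89 + 154) = -60*243 = -14580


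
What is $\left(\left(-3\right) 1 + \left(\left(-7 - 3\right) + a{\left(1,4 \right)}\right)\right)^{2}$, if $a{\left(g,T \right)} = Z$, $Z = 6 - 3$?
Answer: $100$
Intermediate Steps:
$Z = 3$ ($Z = 6 - 3 = 3$)
$a{\left(g,T \right)} = 3$
$\left(\left(-3\right) 1 + \left(\left(-7 - 3\right) + a{\left(1,4 \right)}\right)\right)^{2} = \left(\left(-3\right) 1 + \left(\left(-7 - 3\right) + 3\right)\right)^{2} = \left(-3 + \left(-10 + 3\right)\right)^{2} = \left(-3 - 7\right)^{2} = \left(-10\right)^{2} = 100$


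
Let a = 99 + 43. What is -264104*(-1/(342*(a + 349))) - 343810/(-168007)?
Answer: 51052291774/14106035727 ≈ 3.6192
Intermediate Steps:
a = 142
-264104*(-1/(342*(a + 349))) - 343810/(-168007) = -264104*(-1/(342*(142 + 349))) - 343810/(-168007) = -264104/(491*(-342)) - 343810*(-1/168007) = -264104/(-167922) + 343810/168007 = -264104*(-1/167922) + 343810/168007 = 132052/83961 + 343810/168007 = 51052291774/14106035727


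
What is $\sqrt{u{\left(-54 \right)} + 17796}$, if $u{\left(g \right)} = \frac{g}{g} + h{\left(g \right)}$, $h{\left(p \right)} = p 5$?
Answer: $\sqrt{17527} \approx 132.39$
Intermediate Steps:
$h{\left(p \right)} = 5 p$
$u{\left(g \right)} = 1 + 5 g$ ($u{\left(g \right)} = \frac{g}{g} + 5 g = 1 + 5 g$)
$\sqrt{u{\left(-54 \right)} + 17796} = \sqrt{\left(1 + 5 \left(-54\right)\right) + 17796} = \sqrt{\left(1 - 270\right) + 17796} = \sqrt{-269 + 17796} = \sqrt{17527}$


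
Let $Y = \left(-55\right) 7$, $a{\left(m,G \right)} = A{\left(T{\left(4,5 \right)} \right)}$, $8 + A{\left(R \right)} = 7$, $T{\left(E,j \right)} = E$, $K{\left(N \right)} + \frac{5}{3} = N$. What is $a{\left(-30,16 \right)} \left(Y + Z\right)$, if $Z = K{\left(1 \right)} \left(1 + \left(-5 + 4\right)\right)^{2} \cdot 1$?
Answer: $385$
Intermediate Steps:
$K{\left(N \right)} = - \frac{5}{3} + N$
$A{\left(R \right)} = -1$ ($A{\left(R \right)} = -8 + 7 = -1$)
$a{\left(m,G \right)} = -1$
$Z = 0$ ($Z = \left(- \frac{5}{3} + 1\right) \left(1 + \left(-5 + 4\right)\right)^{2} \cdot 1 = - \frac{2 \left(1 - 1\right)^{2}}{3} \cdot 1 = - \frac{2 \cdot 0^{2}}{3} \cdot 1 = \left(- \frac{2}{3}\right) 0 \cdot 1 = 0 \cdot 1 = 0$)
$Y = -385$
$a{\left(-30,16 \right)} \left(Y + Z\right) = - (-385 + 0) = \left(-1\right) \left(-385\right) = 385$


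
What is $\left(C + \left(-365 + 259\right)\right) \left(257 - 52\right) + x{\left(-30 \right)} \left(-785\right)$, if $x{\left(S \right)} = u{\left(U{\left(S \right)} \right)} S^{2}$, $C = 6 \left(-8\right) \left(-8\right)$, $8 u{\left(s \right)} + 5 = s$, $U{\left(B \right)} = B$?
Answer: $\frac{6295855}{2} \approx 3.1479 \cdot 10^{6}$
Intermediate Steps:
$u{\left(s \right)} = - \frac{5}{8} + \frac{s}{8}$
$C = 384$ ($C = \left(-48\right) \left(-8\right) = 384$)
$x{\left(S \right)} = S^{2} \left(- \frac{5}{8} + \frac{S}{8}\right)$ ($x{\left(S \right)} = \left(- \frac{5}{8} + \frac{S}{8}\right) S^{2} = S^{2} \left(- \frac{5}{8} + \frac{S}{8}\right)$)
$\left(C + \left(-365 + 259\right)\right) \left(257 - 52\right) + x{\left(-30 \right)} \left(-785\right) = \left(384 + \left(-365 + 259\right)\right) \left(257 - 52\right) + \frac{\left(-30\right)^{2} \left(-5 - 30\right)}{8} \left(-785\right) = \left(384 - 106\right) 205 + \frac{1}{8} \cdot 900 \left(-35\right) \left(-785\right) = 278 \cdot 205 - - \frac{6181875}{2} = 56990 + \frac{6181875}{2} = \frac{6295855}{2}$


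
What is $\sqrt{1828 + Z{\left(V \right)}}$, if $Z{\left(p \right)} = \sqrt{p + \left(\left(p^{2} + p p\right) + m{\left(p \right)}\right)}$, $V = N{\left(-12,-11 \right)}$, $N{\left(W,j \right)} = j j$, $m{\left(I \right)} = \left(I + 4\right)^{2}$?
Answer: $\sqrt{1828 + 2 \sqrt{11257}} \approx 45.169$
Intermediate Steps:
$m{\left(I \right)} = \left(4 + I\right)^{2}$
$N{\left(W,j \right)} = j^{2}$
$V = 121$ ($V = \left(-11\right)^{2} = 121$)
$Z{\left(p \right)} = \sqrt{p + \left(4 + p\right)^{2} + 2 p^{2}}$ ($Z{\left(p \right)} = \sqrt{p + \left(\left(p^{2} + p p\right) + \left(4 + p\right)^{2}\right)} = \sqrt{p + \left(\left(p^{2} + p^{2}\right) + \left(4 + p\right)^{2}\right)} = \sqrt{p + \left(2 p^{2} + \left(4 + p\right)^{2}\right)} = \sqrt{p + \left(\left(4 + p\right)^{2} + 2 p^{2}\right)} = \sqrt{p + \left(4 + p\right)^{2} + 2 p^{2}}$)
$\sqrt{1828 + Z{\left(V \right)}} = \sqrt{1828 + \sqrt{16 + 3 \cdot 121^{2} + 9 \cdot 121}} = \sqrt{1828 + \sqrt{16 + 3 \cdot 14641 + 1089}} = \sqrt{1828 + \sqrt{16 + 43923 + 1089}} = \sqrt{1828 + \sqrt{45028}} = \sqrt{1828 + 2 \sqrt{11257}}$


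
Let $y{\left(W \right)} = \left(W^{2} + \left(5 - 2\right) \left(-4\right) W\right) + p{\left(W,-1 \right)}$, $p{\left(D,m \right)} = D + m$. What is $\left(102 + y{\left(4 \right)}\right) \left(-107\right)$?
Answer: $-7811$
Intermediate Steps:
$y{\left(W \right)} = -1 + W^{2} - 11 W$ ($y{\left(W \right)} = \left(W^{2} + \left(5 - 2\right) \left(-4\right) W\right) + \left(W - 1\right) = \left(W^{2} + 3 \left(-4\right) W\right) + \left(-1 + W\right) = \left(W^{2} - 12 W\right) + \left(-1 + W\right) = -1 + W^{2} - 11 W$)
$\left(102 + y{\left(4 \right)}\right) \left(-107\right) = \left(102 - \left(45 - 16\right)\right) \left(-107\right) = \left(102 - 29\right) \left(-107\right) = 73 \left(-107\right) = -7811$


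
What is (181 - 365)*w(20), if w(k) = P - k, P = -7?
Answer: 4968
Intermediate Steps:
w(k) = -7 - k
(181 - 365)*w(20) = (181 - 365)*(-7 - 1*20) = -184*(-7 - 20) = -184*(-27) = 4968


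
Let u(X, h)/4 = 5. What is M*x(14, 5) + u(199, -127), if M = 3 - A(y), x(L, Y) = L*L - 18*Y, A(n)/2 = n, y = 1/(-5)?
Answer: 1902/5 ≈ 380.40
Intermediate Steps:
y = -⅕ ≈ -0.20000
A(n) = 2*n
u(X, h) = 20 (u(X, h) = 4*5 = 20)
x(L, Y) = L² - 18*Y
M = 17/5 (M = 3 - 2*(-1)/5 = 3 - 1*(-⅖) = 3 + ⅖ = 17/5 ≈ 3.4000)
M*x(14, 5) + u(199, -127) = 17*(14² - 18*5)/5 + 20 = 17*(196 - 90)/5 + 20 = (17/5)*106 + 20 = 1802/5 + 20 = 1902/5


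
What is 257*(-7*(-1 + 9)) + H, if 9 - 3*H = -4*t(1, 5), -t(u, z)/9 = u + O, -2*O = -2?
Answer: -14413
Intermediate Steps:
O = 1 (O = -½*(-2) = 1)
t(u, z) = -9 - 9*u (t(u, z) = -9*(u + 1) = -9*(1 + u) = -9 - 9*u)
H = -21 (H = 3 - (-4)*(-9 - 9*1)/3 = 3 - (-4)*(-9 - 9)/3 = 3 - (-4)*(-18)/3 = 3 - ⅓*72 = 3 - 24 = -21)
257*(-7*(-1 + 9)) + H = 257*(-7*(-1 + 9)) - 21 = 257*(-7*8) - 21 = 257*(-56) - 21 = -14392 - 21 = -14413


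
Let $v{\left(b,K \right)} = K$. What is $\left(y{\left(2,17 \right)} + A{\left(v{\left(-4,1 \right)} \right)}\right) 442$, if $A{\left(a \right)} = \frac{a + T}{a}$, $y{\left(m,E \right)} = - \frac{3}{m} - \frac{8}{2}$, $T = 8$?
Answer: $1547$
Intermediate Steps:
$y{\left(m,E \right)} = -4 - \frac{3}{m}$ ($y{\left(m,E \right)} = - \frac{3}{m} - 4 = -4 - \frac{3}{m}$)
$A{\left(a \right)} = \frac{8 + a}{a}$ ($A{\left(a \right)} = \frac{a + 8}{a} = \frac{8 + a}{a}$)
$\left(y{\left(2,17 \right)} + A{\left(v{\left(-4,1 \right)} \right)}\right) 442 = \left(\left(-4 - \frac{3}{2}\right) + \frac{8 + 1}{1}\right) 442 = \left(\left(-4 - \frac{3}{2}\right) + 1 \cdot 9\right) 442 = \left(\left(-4 - \frac{3}{2}\right) + 9\right) 442 = \left(- \frac{11}{2} + 9\right) 442 = \frac{7}{2} \cdot 442 = 1547$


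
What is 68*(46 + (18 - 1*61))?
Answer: 204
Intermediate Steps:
68*(46 + (18 - 1*61)) = 68*(46 + (18 - 61)) = 68*(46 - 43) = 68*3 = 204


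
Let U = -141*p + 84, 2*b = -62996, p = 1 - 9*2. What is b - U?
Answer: -33979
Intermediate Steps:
p = -17 (p = 1 - 18 = -17)
b = -31498 (b = (1/2)*(-62996) = -31498)
U = 2481 (U = -141*(-17) + 84 = 2397 + 84 = 2481)
b - U = -31498 - 1*2481 = -31498 - 2481 = -33979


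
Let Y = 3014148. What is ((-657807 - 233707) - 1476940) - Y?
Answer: -5382602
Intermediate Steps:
((-657807 - 233707) - 1476940) - Y = ((-657807 - 233707) - 1476940) - 1*3014148 = (-891514 - 1476940) - 3014148 = -2368454 - 3014148 = -5382602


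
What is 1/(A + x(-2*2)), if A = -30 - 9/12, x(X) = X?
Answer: -4/139 ≈ -0.028777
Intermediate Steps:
A = -123/4 (A = -30 - 9*1/12 = -30 - 3/4 = -123/4 ≈ -30.750)
1/(A + x(-2*2)) = 1/(-123/4 - 2*2) = 1/(-123/4 - 4) = 1/(-139/4) = -4/139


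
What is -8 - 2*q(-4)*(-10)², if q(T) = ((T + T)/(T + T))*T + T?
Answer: 1592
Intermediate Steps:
q(T) = 2*T (q(T) = ((2*T)/((2*T)))*T + T = ((2*T)*(1/(2*T)))*T + T = 1*T + T = T + T = 2*T)
-8 - 2*q(-4)*(-10)² = -8 - 4*(-4)*(-10)² = -8 - 2*(-8)*100 = -8 + 16*100 = -8 + 1600 = 1592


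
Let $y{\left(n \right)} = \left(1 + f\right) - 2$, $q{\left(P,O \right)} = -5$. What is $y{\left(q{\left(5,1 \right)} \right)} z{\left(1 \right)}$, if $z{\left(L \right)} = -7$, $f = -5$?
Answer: $42$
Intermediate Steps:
$y{\left(n \right)} = -6$ ($y{\left(n \right)} = \left(1 - 5\right) - 2 = -4 - 2 = -6$)
$y{\left(q{\left(5,1 \right)} \right)} z{\left(1 \right)} = \left(-6\right) \left(-7\right) = 42$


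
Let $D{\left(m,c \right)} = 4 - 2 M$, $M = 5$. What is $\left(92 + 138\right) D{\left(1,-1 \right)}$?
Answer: $-1380$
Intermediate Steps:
$D{\left(m,c \right)} = -6$ ($D{\left(m,c \right)} = 4 - 10 = -6$)
$\left(92 + 138\right) D{\left(1,-1 \right)} = \left(92 + 138\right) \left(-6\right) = 230 \left(-6\right) = -1380$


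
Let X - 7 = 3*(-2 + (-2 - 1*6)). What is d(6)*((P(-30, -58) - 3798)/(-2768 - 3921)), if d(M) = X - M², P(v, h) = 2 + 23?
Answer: -222607/6689 ≈ -33.280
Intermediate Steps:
P(v, h) = 25
X = -23 (X = 7 + 3*(-2 + (-2 - 1*6)) = 7 + 3*(-2 + (-2 - 6)) = 7 + 3*(-2 - 8) = 7 + 3*(-10) = 7 - 30 = -23)
d(M) = -23 - M²
d(6)*((P(-30, -58) - 3798)/(-2768 - 3921)) = (-23 - 1*6²)*((25 - 3798)/(-2768 - 3921)) = (-23 - 1*36)*(-3773/(-6689)) = (-23 - 36)*(-3773*(-1/6689)) = -59*3773/6689 = -222607/6689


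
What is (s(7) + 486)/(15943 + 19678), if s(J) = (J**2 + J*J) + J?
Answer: 591/35621 ≈ 0.016591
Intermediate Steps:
s(J) = J + 2*J**2 (s(J) = (J**2 + J**2) + J = 2*J**2 + J = J + 2*J**2)
(s(7) + 486)/(15943 + 19678) = (7*(1 + 2*7) + 486)/(15943 + 19678) = (7*(1 + 14) + 486)/35621 = (7*15 + 486)*(1/35621) = (105 + 486)*(1/35621) = 591*(1/35621) = 591/35621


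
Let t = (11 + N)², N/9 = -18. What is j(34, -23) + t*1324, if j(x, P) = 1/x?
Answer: 1026409817/34 ≈ 3.0189e+7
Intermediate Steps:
N = -162 (N = 9*(-18) = -162)
t = 22801 (t = (11 - 162)² = (-151)² = 22801)
j(34, -23) + t*1324 = 1/34 + 22801*1324 = 1/34 + 30188524 = 1026409817/34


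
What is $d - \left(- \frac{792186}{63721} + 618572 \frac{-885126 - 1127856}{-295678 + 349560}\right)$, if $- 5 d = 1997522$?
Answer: $\frac{194930324987704948}{8583537305} \approx 2.271 \cdot 10^{7}$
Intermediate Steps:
$d = - \frac{1997522}{5}$ ($d = \left(- \frac{1}{5}\right) 1997522 = - \frac{1997522}{5} \approx -3.995 \cdot 10^{5}$)
$d - \left(- \frac{792186}{63721} + 618572 \frac{-885126 - 1127856}{-295678 + 349560}\right) = - \frac{1997522}{5} - \left(- \frac{792186}{63721} + 618572 \frac{-885126 - 1127856}{-295678 + 349560}\right) = - \frac{1997522}{5} - \left(- \frac{792186}{63721} + \frac{618572}{53882 \frac{1}{-2012982}}\right) = - \frac{1997522}{5} - \left(- \frac{792186}{63721} + \frac{618572}{53882 \left(- \frac{1}{2012982}\right)}\right) = - \frac{1997522}{5} - \left(- \frac{792186}{63721} + \frac{618572}{- \frac{26941}{1006491}}\right) = - \frac{1997522}{5} + \left(\left(-618572\right) \left(- \frac{1006491}{26941}\right) + \frac{792186}{63721}\right) = - \frac{1997522}{5} + \left(\frac{622587150852}{26941} + \frac{792186}{63721}\right) = - \frac{1997522}{5} + \frac{39671897181723318}{1716707461} = \frac{194930324987704948}{8583537305}$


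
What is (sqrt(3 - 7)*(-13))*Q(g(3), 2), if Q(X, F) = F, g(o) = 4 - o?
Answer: -52*I ≈ -52.0*I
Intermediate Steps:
(sqrt(3 - 7)*(-13))*Q(g(3), 2) = (sqrt(3 - 7)*(-13))*2 = (sqrt(-4)*(-13))*2 = ((2*I)*(-13))*2 = -26*I*2 = -52*I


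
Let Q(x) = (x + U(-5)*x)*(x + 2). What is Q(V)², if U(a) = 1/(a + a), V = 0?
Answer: 0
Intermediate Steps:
U(a) = 1/(2*a)
Q(x) = 9*x*(2 + x)/10 (Q(x) = (x + ((½)/(-5))*x)*(x + 2) = (x + ((½)*(-⅕))*x)*(2 + x) = (x - x/10)*(2 + x) = (9*x/10)*(2 + x) = 9*x*(2 + x)/10)
Q(V)² = ((9/10)*0*(2 + 0))² = ((9/10)*0*2)² = 0² = 0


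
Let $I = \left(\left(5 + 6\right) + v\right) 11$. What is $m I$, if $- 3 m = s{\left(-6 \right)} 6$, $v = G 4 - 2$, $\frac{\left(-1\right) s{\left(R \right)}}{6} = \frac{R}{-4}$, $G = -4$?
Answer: $-1386$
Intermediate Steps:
$s{\left(R \right)} = \frac{3 R}{2}$ ($s{\left(R \right)} = - 6 \frac{R}{-4} = - 6 R \left(- \frac{1}{4}\right) = - 6 \left(- \frac{R}{4}\right) = \frac{3 R}{2}$)
$v = -18$ ($v = \left(-4\right) 4 - 2 = -16 - 2 = -18$)
$m = 18$ ($m = - \frac{\frac{3}{2} \left(-6\right) 6}{3} = - \frac{\left(-9\right) 6}{3} = \left(- \frac{1}{3}\right) \left(-54\right) = 18$)
$I = -77$ ($I = \left(\left(5 + 6\right) - 18\right) 11 = \left(11 - 18\right) 11 = \left(-7\right) 11 = -77$)
$m I = 18 \left(-77\right) = -1386$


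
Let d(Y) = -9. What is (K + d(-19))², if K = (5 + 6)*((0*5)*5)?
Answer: 81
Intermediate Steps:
K = 0 (K = 11*(0*5) = 11*0 = 0)
(K + d(-19))² = (0 - 9)² = (-9)² = 81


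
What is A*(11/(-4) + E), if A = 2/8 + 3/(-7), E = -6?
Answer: 25/16 ≈ 1.5625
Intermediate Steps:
A = -5/28 (A = 2*(1/8) + 3*(-1/7) = 1/4 - 3/7 = -5/28 ≈ -0.17857)
A*(11/(-4) + E) = -5*(11/(-4) - 6)/28 = -5*(11*(-1/4) - 6)/28 = -5*(-11/4 - 6)/28 = -5/28*(-35/4) = 25/16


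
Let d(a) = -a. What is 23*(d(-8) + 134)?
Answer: 3266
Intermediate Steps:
23*(d(-8) + 134) = 23*(-1*(-8) + 134) = 23*(8 + 134) = 23*142 = 3266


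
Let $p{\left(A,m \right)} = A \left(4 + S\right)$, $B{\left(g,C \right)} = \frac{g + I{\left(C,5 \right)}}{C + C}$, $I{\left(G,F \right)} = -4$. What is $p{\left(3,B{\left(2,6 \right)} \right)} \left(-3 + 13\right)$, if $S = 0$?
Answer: $120$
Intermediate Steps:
$B{\left(g,C \right)} = \frac{-4 + g}{2 C}$ ($B{\left(g,C \right)} = \frac{g - 4}{C + C} = \frac{-4 + g}{2 C}$)
$p{\left(A,m \right)} = 4 A$ ($p{\left(A,m \right)} = A \left(4 + 0\right) = A 4 = 4 A$)
$p{\left(3,B{\left(2,6 \right)} \right)} \left(-3 + 13\right) = 4 \cdot 3 \left(-3 + 13\right) = 12 \cdot 10 = 120$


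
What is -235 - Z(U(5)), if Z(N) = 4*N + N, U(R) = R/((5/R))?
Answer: -260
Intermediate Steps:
U(R) = R²/5 (U(R) = R*(R/5) = R²/5)
Z(N) = 5*N
-235 - Z(U(5)) = -235 - 5*(⅕)*5² = -235 - 5*(⅕)*25 = -235 - 5*5 = -235 - 1*25 = -235 - 25 = -260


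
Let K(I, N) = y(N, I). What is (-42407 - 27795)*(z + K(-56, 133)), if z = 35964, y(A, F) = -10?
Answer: -2524042708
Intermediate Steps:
K(I, N) = -10
(-42407 - 27795)*(z + K(-56, 133)) = (-42407 - 27795)*(35964 - 10) = -70202*35954 = -2524042708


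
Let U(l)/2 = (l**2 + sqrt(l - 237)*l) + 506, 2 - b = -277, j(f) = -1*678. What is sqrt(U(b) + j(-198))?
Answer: sqrt(156016 + 558*sqrt(42)) ≈ 399.54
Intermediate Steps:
j(f) = -678
b = 279 (b = 2 - 1*(-277) = 2 + 277 = 279)
U(l) = 1012 + 2*l**2 + 2*l*sqrt(-237 + l) (U(l) = 2*((l**2 + sqrt(l - 237)*l) + 506) = 2*((l**2 + sqrt(-237 + l)*l) + 506) = 2*((l**2 + l*sqrt(-237 + l)) + 506) = 2*(506 + l**2 + l*sqrt(-237 + l)) = 1012 + 2*l**2 + 2*l*sqrt(-237 + l))
sqrt(U(b) + j(-198)) = sqrt((1012 + 2*279**2 + 2*279*sqrt(-237 + 279)) - 678) = sqrt((1012 + 2*77841 + 2*279*sqrt(42)) - 678) = sqrt((1012 + 155682 + 558*sqrt(42)) - 678) = sqrt((156694 + 558*sqrt(42)) - 678) = sqrt(156016 + 558*sqrt(42))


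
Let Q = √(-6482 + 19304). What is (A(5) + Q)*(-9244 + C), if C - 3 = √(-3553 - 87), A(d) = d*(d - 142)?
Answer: (685 - √12822)*(9241 - 2*I*√910) ≈ 5.2837e+6 - 34496.0*I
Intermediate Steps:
A(d) = d*(-142 + d)
C = 3 + 2*I*√910 (C = 3 + √(-3553 - 87) = 3 + √(-3640) = 3 + 2*I*√910 ≈ 3.0 + 60.332*I)
Q = √12822 ≈ 113.23
(A(5) + Q)*(-9244 + C) = (5*(-142 + 5) + √12822)*(-9244 + (3 + 2*I*√910)) = (5*(-137) + √12822)*(-9241 + 2*I*√910) = (-685 + √12822)*(-9241 + 2*I*√910) = (-9241 + 2*I*√910)*(-685 + √12822)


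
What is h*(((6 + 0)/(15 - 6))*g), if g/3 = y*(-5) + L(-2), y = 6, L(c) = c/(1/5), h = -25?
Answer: 2000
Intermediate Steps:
L(c) = 5*c (L(c) = c/(⅕) = c*5 = 5*c)
g = -120 (g = 3*(6*(-5) + 5*(-2)) = 3*(-30 - 10) = 3*(-40) = -120)
h*(((6 + 0)/(15 - 6))*g) = -25*(6 + 0)/(15 - 6)*(-120) = -25*6/9*(-120) = -25*6*(⅑)*(-120) = -50*(-120)/3 = -25*(-80) = 2000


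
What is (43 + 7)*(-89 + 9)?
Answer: -4000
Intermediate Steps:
(43 + 7)*(-89 + 9) = 50*(-80) = -4000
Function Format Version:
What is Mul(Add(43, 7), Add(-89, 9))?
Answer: -4000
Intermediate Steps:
Mul(Add(43, 7), Add(-89, 9)) = Mul(50, -80) = -4000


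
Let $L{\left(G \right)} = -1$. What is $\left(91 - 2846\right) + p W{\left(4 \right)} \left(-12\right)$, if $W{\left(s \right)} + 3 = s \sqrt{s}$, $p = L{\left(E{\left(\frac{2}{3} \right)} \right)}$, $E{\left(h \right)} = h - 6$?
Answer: $-2695$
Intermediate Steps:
$E{\left(h \right)} = -6 + h$ ($E{\left(h \right)} = h - 6 = -6 + h$)
$p = -1$
$W{\left(s \right)} = -3 + s^{\frac{3}{2}}$ ($W{\left(s \right)} = -3 + s \sqrt{s} = -3 + s^{\frac{3}{2}}$)
$\left(91 - 2846\right) + p W{\left(4 \right)} \left(-12\right) = \left(91 - 2846\right) + - (-3 + 4^{\frac{3}{2}}) \left(-12\right) = -2755 + - (-3 + 8) \left(-12\right) = -2755 + \left(-1\right) 5 \left(-12\right) = -2755 - -60 = -2755 + 60 = -2695$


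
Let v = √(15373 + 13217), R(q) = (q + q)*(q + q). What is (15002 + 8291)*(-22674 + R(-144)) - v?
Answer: 1403869110 - √28590 ≈ 1.4039e+9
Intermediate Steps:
R(q) = 4*q² (R(q) = (2*q)*(2*q) = 4*q²)
v = √28590 ≈ 169.09
(15002 + 8291)*(-22674 + R(-144)) - v = (15002 + 8291)*(-22674 + 4*(-144)²) - √28590 = 23293*(-22674 + 4*20736) - √28590 = 23293*(-22674 + 82944) - √28590 = 23293*60270 - √28590 = 1403869110 - √28590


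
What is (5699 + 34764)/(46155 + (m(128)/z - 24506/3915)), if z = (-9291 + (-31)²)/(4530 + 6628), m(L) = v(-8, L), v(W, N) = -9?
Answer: 3770220951/4301124484 ≈ 0.87657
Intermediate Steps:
m(L) = -9
z = -595/797 (z = (-9291 + 961)/11158 = -8330*1/11158 = -595/797 ≈ -0.74655)
(5699 + 34764)/(46155 + (m(128)/z - 24506/3915)) = (5699 + 34764)/(46155 + (-9/(-595/797) - 24506/3915)) = 40463/(46155 + (-9*(-797/595) - 24506*1/3915)) = 40463/(46155 + (7173/595 - 24506/3915)) = 40463/(46155 + 540049/93177) = 40463/(4301124484/93177) = 40463*(93177/4301124484) = 3770220951/4301124484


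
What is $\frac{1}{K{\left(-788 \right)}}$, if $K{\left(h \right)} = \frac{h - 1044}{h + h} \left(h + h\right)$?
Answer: $- \frac{1}{1832} \approx -0.00054585$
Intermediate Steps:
$K{\left(h \right)} = -1044 + h$ ($K{\left(h \right)} = \frac{-1044 + h}{2 h} 2 h = -1044 + h$)
$\frac{1}{K{\left(-788 \right)}} = \frac{1}{-1044 - 788} = \frac{1}{-1832} = - \frac{1}{1832}$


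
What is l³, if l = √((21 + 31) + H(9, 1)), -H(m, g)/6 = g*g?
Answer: 46*√46 ≈ 311.99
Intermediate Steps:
H(m, g) = -6*g² (H(m, g) = -6*g*g = -6*g²)
l = √46 (l = √((21 + 31) - 6*1²) = √(52 - 6*1) = √(52 - 6) = √46 ≈ 6.7823)
l³ = (√46)³ = 46*√46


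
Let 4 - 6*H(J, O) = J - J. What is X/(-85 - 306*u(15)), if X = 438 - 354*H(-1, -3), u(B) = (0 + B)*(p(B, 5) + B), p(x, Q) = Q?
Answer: -202/91885 ≈ -0.0021984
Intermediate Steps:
u(B) = B*(5 + B) (u(B) = (0 + B)*(5 + B) = B*(5 + B))
H(J, O) = ⅔ (H(J, O) = ⅔ - (J - J)/6 = ⅔ - ⅙*0 = ⅔ + 0 = ⅔)
X = 202 (X = 438 - 354*⅔ = 438 - 236 = 202)
X/(-85 - 306*u(15)) = 202/(-85 - 4590*(5 + 15)) = 202/(-85 - 4590*20) = 202/(-85 - 306*300) = 202/(-85 - 91800) = 202/(-91885) = 202*(-1/91885) = -202/91885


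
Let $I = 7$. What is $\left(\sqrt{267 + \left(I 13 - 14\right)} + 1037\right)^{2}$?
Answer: $1075713 + 4148 \sqrt{86} \approx 1.1142 \cdot 10^{6}$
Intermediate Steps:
$\left(\sqrt{267 + \left(I 13 - 14\right)} + 1037\right)^{2} = \left(\sqrt{267 + \left(7 \cdot 13 - 14\right)} + 1037\right)^{2} = \left(\sqrt{267 + \left(91 - 14\right)} + 1037\right)^{2} = \left(\sqrt{267 + 77} + 1037\right)^{2} = \left(\sqrt{344} + 1037\right)^{2} = \left(2 \sqrt{86} + 1037\right)^{2} = \left(1037 + 2 \sqrt{86}\right)^{2}$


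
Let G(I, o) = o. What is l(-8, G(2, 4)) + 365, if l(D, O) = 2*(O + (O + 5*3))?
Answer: 411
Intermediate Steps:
l(D, O) = 30 + 4*O (l(D, O) = 2*(O + (O + 15)) = 2*(O + (15 + O)) = 2*(15 + 2*O) = 30 + 4*O)
l(-8, G(2, 4)) + 365 = (30 + 4*4) + 365 = (30 + 16) + 365 = 46 + 365 = 411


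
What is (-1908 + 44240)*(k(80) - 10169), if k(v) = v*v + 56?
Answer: -157178716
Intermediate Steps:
k(v) = 56 + v² (k(v) = v² + 56 = 56 + v²)
(-1908 + 44240)*(k(80) - 10169) = (-1908 + 44240)*((56 + 80²) - 10169) = 42332*((56 + 6400) - 10169) = 42332*(6456 - 10169) = 42332*(-3713) = -157178716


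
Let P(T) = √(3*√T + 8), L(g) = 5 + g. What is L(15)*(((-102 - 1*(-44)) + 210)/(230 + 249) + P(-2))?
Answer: 3040/479 + 20*√(8 + 3*I*√2) ≈ 64.751 + 14.528*I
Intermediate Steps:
P(T) = √(8 + 3*√T)
L(15)*(((-102 - 1*(-44)) + 210)/(230 + 249) + P(-2)) = (5 + 15)*(((-102 - 1*(-44)) + 210)/(230 + 249) + √(8 + 3*√(-2))) = 20*(((-102 + 44) + 210)/479 + √(8 + 3*(I*√2))) = 20*((-58 + 210)*(1/479) + √(8 + 3*I*√2)) = 20*(152*(1/479) + √(8 + 3*I*√2)) = 20*(152/479 + √(8 + 3*I*√2)) = 3040/479 + 20*√(8 + 3*I*√2)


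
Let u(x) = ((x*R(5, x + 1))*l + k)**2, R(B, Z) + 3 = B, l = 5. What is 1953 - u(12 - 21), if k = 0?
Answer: -6147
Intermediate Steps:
R(B, Z) = -3 + B
u(x) = 100*x**2 (u(x) = ((x*(-3 + 5))*5 + 0)**2 = ((x*2)*5 + 0)**2 = ((2*x)*5 + 0)**2 = (10*x + 0)**2 = (10*x)**2 = 100*x**2)
1953 - u(12 - 21) = 1953 - 100*(12 - 21)**2 = 1953 - 100*(-9)**2 = 1953 - 100*81 = 1953 - 1*8100 = 1953 - 8100 = -6147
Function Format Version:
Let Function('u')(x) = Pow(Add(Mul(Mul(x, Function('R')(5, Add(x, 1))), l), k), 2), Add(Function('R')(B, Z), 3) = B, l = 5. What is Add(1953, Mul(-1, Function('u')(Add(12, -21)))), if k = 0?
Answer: -6147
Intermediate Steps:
Function('R')(B, Z) = Add(-3, B)
Function('u')(x) = Mul(100, Pow(x, 2)) (Function('u')(x) = Pow(Add(Mul(Mul(x, Add(-3, 5)), 5), 0), 2) = Pow(Add(Mul(Mul(x, 2), 5), 0), 2) = Pow(Add(Mul(Mul(2, x), 5), 0), 2) = Pow(Add(Mul(10, x), 0), 2) = Pow(Mul(10, x), 2) = Mul(100, Pow(x, 2)))
Add(1953, Mul(-1, Function('u')(Add(12, -21)))) = Add(1953, Mul(-1, Mul(100, Pow(Add(12, -21), 2)))) = Add(1953, Mul(-1, Mul(100, Pow(-9, 2)))) = Add(1953, Mul(-1, Mul(100, 81))) = Add(1953, Mul(-1, 8100)) = Add(1953, -8100) = -6147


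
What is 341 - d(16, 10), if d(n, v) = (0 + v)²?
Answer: 241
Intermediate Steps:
d(n, v) = v²
341 - d(16, 10) = 341 - 1*10² = 341 - 1*100 = 341 - 100 = 241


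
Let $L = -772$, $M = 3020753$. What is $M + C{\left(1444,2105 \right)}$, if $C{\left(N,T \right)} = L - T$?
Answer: $3017876$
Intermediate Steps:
$C{\left(N,T \right)} = -772 - T$
$M + C{\left(1444,2105 \right)} = 3020753 - 2877 = 3017876$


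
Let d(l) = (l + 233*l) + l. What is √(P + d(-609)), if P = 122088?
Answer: I*√21027 ≈ 145.01*I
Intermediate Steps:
d(l) = 235*l (d(l) = 234*l + l = 235*l)
√(P + d(-609)) = √(122088 + 235*(-609)) = √(122088 - 143115) = √(-21027) = I*√21027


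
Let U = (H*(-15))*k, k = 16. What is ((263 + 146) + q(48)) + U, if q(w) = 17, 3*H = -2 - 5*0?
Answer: 586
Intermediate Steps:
H = -⅔ (H = (-2 - 5*0)/3 = (-2 + 0)/3 = (⅓)*(-2) = -⅔ ≈ -0.66667)
U = 160 (U = -⅔*(-15)*16 = 10*16 = 160)
((263 + 146) + q(48)) + U = ((263 + 146) + 17) + 160 = (409 + 17) + 160 = 426 + 160 = 586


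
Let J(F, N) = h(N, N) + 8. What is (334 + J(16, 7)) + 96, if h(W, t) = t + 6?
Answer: 451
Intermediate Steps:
h(W, t) = 6 + t
J(F, N) = 14 + N (J(F, N) = (6 + N) + 8 = 14 + N)
(334 + J(16, 7)) + 96 = (334 + (14 + 7)) + 96 = (334 + 21) + 96 = 355 + 96 = 451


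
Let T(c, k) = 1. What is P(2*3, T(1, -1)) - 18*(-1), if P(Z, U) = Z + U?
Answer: 25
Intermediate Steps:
P(Z, U) = U + Z
P(2*3, T(1, -1)) - 18*(-1) = (1 + 2*3) - 18*(-1) = (1 + 6) + 18 = 7 + 18 = 25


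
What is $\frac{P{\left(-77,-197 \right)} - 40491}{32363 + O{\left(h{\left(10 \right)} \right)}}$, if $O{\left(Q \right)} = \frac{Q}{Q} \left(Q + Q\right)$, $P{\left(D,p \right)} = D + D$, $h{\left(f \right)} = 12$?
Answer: $- \frac{40645}{32387} \approx -1.255$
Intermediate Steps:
$P{\left(D,p \right)} = 2 D$
$O{\left(Q \right)} = 2 Q$ ($O{\left(Q \right)} = 1 \cdot 2 Q = 2 Q$)
$\frac{P{\left(-77,-197 \right)} - 40491}{32363 + O{\left(h{\left(10 \right)} \right)}} = \frac{2 \left(-77\right) - 40491}{32363 + 2 \cdot 12} = \frac{-154 - 40491}{32363 + 24} = - \frac{40645}{32387}$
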